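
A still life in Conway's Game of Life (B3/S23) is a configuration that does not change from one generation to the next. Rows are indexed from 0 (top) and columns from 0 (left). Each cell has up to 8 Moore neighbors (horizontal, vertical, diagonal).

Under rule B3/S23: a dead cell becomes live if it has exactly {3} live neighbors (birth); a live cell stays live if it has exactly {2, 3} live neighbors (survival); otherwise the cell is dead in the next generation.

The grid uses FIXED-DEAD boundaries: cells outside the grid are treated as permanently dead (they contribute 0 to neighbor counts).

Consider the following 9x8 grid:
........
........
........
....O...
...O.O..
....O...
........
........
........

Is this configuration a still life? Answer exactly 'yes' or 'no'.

Compute generation 1 and compare to generation 0 (given above):
Generation 1:
........
........
........
....O...
...O.O..
....O...
........
........
........
The grids are IDENTICAL -> still life.

Answer: yes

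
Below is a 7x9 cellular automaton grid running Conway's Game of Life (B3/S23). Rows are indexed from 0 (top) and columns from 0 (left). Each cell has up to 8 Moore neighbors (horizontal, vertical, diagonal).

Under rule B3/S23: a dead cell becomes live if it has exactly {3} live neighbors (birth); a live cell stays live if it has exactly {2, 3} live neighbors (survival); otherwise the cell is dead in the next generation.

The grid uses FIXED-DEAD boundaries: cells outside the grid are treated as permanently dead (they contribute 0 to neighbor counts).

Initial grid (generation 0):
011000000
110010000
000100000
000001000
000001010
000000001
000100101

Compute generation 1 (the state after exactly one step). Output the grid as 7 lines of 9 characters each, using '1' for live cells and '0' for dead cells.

Simulating step by step:
Generation 0 (given above): 13 live cells
Generation 1: 13 live cells
(generation 1 grid is the final answer)

Answer: 111000000
110100000
000010000
000010100
000000100
000000101
000000010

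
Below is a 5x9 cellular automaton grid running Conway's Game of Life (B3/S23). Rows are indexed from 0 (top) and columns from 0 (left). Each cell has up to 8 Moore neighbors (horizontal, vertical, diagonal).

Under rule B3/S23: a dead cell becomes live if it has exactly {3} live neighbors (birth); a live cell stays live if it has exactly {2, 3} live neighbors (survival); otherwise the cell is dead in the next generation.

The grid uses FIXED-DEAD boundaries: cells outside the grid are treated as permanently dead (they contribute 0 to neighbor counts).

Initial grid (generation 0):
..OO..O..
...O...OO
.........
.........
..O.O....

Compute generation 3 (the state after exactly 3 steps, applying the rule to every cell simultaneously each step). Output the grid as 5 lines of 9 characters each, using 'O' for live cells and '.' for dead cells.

Answer: ..OO.....
..OO.....
.........
.........
.........

Derivation:
Simulating step by step:
Generation 0 (given above): 8 live cells
Generation 1: 6 live cells
..OO...O.
..OO...O.
.........
.........
.........
Generation 2: 4 live cells
..OO.....
..OO.....
.........
.........
.........
Generation 3: 4 live cells
(generation 3 grid is the final answer)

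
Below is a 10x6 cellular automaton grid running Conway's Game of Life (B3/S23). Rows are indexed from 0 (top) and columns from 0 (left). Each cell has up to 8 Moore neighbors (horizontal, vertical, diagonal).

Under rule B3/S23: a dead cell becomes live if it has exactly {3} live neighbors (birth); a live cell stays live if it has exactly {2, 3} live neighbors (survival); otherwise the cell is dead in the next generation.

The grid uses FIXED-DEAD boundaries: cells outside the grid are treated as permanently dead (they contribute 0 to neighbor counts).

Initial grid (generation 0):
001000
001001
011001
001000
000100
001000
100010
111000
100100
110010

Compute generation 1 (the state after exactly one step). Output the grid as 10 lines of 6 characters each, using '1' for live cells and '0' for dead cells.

Answer: 000000
001100
011100
011100
001100
000100
101100
101100
000100
110000

Derivation:
Simulating step by step:
Generation 0 (given above): 19 live cells
Generation 1: 20 live cells
(generation 1 grid is the final answer)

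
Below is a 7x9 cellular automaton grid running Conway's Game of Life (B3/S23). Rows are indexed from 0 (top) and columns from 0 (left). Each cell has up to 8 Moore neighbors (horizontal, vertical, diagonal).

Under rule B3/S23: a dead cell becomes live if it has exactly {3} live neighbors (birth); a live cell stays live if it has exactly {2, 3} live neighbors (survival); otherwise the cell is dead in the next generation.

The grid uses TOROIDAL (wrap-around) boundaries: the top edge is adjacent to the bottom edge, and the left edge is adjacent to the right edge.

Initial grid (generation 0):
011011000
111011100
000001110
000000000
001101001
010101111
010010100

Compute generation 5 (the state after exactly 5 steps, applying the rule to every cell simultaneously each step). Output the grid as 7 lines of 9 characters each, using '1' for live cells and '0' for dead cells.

Simulating step by step:
Generation 0 (given above): 26 live cells
Generation 1: 18 live cells
000000000
101000010
010010010
000011010
101101001
010100001
010000000
Generation 2: 27 live cells
010000000
010000001
010111010
111001010
111101111
010110001
101000000
Generation 3: 15 live cells
011000000
010010000
000111010
000000000
000001000
000011100
101100000
Generation 4: 20 live cells
100000000
010011000
000111000
000001100
000011100
000111100
001111000
Generation 5: 11 live cells
(generation 5 grid is the final answer)

Answer: 011000000
000101000
000100000
000100000
000100010
001000000
001000100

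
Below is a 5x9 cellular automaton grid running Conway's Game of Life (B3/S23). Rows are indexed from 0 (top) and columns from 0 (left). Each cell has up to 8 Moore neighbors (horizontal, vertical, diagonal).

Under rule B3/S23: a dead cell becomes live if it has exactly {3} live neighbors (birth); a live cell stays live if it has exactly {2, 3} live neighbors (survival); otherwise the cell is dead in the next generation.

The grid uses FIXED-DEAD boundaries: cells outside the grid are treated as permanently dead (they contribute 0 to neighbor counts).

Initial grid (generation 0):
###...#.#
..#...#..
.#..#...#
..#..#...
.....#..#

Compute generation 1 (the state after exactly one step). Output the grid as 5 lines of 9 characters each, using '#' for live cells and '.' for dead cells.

Simulating step by step:
Generation 0 (given above): 14 live cells
Generation 1: 13 live cells
(generation 1 grid is the final answer)

Answer: .##....#.
#.##.#...
.###.#...
....##...
.........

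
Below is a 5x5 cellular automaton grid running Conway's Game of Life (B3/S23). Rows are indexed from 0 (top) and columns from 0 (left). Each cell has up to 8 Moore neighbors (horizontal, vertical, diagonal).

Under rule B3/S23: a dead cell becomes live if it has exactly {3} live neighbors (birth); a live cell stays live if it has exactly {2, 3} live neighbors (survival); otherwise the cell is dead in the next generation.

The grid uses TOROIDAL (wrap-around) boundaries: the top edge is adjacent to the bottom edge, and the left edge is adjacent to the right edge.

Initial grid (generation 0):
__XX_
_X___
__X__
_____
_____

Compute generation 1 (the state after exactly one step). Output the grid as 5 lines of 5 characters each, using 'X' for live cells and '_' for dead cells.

Answer: __X__
_X_X_
_____
_____
_____

Derivation:
Simulating step by step:
Generation 0 (given above): 4 live cells
Generation 1: 3 live cells
(generation 1 grid is the final answer)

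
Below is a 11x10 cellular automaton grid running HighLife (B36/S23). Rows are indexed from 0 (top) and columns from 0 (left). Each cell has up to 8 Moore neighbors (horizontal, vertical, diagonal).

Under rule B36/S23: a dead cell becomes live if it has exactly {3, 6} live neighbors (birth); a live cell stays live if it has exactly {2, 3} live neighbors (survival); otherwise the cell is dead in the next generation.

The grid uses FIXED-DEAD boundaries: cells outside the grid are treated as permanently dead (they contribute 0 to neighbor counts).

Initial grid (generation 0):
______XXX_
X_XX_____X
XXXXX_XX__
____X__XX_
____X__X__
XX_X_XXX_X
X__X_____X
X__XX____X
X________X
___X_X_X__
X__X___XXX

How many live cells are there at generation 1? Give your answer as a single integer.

Answer: 44

Derivation:
Simulating step by step:
Generation 0 (given above): 43 live cells
Generation 1: 44 live cells
_______XX_
X___XX____
X___XXXX__
_XX_X___X_
___XX_____
XXXX_XXX__
X__X_XX__X
XX_XX___XX
___X____X_
____X_XX_X
____X_XXX_
Population at generation 1: 44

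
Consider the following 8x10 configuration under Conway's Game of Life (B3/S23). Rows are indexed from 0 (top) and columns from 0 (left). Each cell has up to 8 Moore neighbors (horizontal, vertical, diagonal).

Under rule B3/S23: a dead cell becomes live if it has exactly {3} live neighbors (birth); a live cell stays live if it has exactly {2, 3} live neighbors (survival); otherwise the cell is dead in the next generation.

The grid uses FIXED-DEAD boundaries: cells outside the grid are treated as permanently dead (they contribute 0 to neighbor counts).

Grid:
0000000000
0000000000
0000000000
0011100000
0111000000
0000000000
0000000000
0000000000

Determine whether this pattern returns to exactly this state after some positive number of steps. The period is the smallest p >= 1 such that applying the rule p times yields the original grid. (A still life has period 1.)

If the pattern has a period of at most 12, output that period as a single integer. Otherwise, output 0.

Simulating and comparing each generation to the original:
Gen 0 (original, given above): 6 live cells
Gen 1: 6 live cells, differs from original
Gen 2: 6 live cells, MATCHES original -> period = 2

Answer: 2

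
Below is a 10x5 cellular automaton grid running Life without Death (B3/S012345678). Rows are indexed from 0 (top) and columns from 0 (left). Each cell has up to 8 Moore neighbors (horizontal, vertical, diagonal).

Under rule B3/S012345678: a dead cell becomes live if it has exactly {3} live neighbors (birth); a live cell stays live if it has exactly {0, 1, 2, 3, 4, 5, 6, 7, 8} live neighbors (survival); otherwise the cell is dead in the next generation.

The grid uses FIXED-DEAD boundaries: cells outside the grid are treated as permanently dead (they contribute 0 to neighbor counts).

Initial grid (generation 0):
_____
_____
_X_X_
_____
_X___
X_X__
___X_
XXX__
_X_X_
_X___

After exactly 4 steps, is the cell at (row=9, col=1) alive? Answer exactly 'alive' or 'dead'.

Answer: alive

Derivation:
Simulating step by step:
Generation 0 (given above): 12 live cells
Generation 1: 17 live cells
_____
_____
_X_X_
__X__
_X___
XXX__
X__X_
XXXX_
_X_X_
_XX__
Generation 2: 21 live cells
_____
_____
_XXX_
_XX__
XX___
XXX__
X__X_
XXXXX
_X_X_
_XX__
Generation 3: 25 live cells
_____
__X__
_XXX_
_XXX_
XX___
XXX__
X__XX
XXXXX
_X_XX
_XX__
Generation 4: 30 live cells
_____
_XXX_
_XXX_
_XXX_
XX_X_
XXXX_
X__XX
XXXXX
_X_XX
_XXX_

Cell (9,1) at generation 4: 1 -> alive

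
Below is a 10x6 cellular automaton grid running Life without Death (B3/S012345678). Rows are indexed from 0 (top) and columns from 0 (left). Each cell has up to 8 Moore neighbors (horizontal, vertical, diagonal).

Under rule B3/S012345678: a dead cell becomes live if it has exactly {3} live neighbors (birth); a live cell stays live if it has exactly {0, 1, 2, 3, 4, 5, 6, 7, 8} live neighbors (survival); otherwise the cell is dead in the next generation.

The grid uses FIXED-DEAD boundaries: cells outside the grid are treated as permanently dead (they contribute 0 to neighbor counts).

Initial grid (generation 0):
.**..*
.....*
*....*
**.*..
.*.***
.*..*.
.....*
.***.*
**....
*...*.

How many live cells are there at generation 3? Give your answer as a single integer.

Simulating step by step:
Generation 0 (given above): 24 live cells
Generation 1: 38 live cells
.**..*
.*..**
**..**
**.*.*
.*.***
.****.
.*.*.*
******
**.**.
**..*.
Generation 2: 44 live cells
.**.**
.*.***
**.***
**.*.*
.*.***
*****.
.*.*.*
******
**.**.
*****.
Generation 3: 44 live cells
.**.**
.*.***
**.***
**.*.*
.*.***
*****.
.*.*.*
******
**.**.
*****.
Population at generation 3: 44

Answer: 44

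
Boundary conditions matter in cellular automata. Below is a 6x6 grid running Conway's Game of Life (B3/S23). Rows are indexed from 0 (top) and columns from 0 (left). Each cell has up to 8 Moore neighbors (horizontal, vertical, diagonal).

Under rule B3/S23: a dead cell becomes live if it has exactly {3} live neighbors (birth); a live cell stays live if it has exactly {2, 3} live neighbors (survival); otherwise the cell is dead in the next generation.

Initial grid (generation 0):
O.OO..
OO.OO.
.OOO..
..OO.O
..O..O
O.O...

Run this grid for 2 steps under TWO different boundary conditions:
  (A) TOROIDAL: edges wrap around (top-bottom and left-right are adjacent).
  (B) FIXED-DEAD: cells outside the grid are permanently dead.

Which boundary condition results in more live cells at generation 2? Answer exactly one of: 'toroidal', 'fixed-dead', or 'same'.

Under TOROIDAL boundary, generation 2:
...OO.
O...O.
....O.
OO..O.
...OO.
......
Population = 10

Under FIXED-DEAD boundary, generation 2:
.O.OO.
O...O.
......
......
......
......
Population = 5

Comparison: toroidal=10, fixed-dead=5 -> toroidal

Answer: toroidal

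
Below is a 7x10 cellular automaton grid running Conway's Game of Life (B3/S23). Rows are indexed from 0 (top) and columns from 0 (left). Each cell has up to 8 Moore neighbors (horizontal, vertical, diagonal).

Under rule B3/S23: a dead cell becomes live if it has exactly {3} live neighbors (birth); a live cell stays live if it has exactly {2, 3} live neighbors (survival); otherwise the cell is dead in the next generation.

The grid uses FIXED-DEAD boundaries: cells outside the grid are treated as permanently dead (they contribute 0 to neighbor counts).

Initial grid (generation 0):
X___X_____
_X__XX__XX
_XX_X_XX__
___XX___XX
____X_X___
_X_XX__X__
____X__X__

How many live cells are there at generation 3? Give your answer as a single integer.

Simulating step by step:
Generation 0 (given above): 24 live cells
Generation 1: 26 live cells
____XX____
XXX_X_XXX_
_XX___XX__
__X_X_X_X_
__X____XX_
___XX_XX__
___XX_____
Generation 2: 27 live cells
_X_XXXXX__
X_X_X___X_
X_________
__X__XX_X_
__X_X___X_
__X_XXXXX_
___XXX____
Generation 3: 30 live cells
_XXXXXXX__
X_X_X_XX__
___X_X_X__
_X_X_X_X__
_XX_X___XX
__X___XXX_
___X___X__
Population at generation 3: 30

Answer: 30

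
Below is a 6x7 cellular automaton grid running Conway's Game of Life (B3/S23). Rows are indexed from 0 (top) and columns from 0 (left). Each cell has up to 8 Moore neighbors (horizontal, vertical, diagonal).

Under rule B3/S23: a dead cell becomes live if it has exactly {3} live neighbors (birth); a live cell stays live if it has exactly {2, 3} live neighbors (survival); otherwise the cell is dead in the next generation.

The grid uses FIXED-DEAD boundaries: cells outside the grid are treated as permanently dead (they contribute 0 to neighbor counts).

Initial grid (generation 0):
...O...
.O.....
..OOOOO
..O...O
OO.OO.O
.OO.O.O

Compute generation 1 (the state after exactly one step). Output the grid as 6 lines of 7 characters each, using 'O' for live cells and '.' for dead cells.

Simulating step by step:
Generation 0 (given above): 18 live cells
Generation 1: 15 live cells
(generation 1 grid is the final answer)

Answer: .......
.....O.
.OOOOOO
......O
O...O.O
OOO.O..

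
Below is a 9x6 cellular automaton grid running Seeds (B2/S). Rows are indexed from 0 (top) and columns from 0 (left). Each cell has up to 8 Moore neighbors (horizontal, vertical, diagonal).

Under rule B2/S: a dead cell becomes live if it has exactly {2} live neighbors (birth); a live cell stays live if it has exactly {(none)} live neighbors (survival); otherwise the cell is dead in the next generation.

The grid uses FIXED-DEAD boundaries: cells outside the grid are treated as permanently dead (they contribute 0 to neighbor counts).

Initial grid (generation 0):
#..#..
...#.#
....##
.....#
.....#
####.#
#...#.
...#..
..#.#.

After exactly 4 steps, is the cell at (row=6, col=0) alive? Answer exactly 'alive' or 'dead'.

Answer: alive

Derivation:
Simulating step by step:
Generation 0 (given above): 18 live cells
Generation 1: 9 live cells
..#...
..#...
...#..
......
#..#..
......
.....#
.##..#
......
Generation 2: 14 live cells
.#.#..
.#....
..#...
..###.
......
....#.
.##.#.
....#.
.##...
Generation 3: 13 live cells
#.....
#..#..
....#.
.#....
..#..#
.##..#
......
#....#
...#..
Generation 4: 22 live cells
.#....
.#..#.
####..
..####
#..##.
...##.
#.#.##
....#.
....#.

Cell (6,0) at generation 4: 1 -> alive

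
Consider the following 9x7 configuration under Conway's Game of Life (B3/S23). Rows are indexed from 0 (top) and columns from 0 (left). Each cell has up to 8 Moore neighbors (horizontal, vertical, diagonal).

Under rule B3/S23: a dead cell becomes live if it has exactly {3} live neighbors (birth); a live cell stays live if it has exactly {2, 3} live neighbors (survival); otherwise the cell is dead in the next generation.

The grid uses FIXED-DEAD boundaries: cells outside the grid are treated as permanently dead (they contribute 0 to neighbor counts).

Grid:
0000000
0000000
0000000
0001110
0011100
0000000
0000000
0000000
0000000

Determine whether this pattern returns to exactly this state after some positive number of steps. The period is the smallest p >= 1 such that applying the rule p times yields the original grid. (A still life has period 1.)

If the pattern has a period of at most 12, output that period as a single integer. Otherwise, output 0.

Answer: 2

Derivation:
Simulating and comparing each generation to the original:
Gen 0 (original, given above): 6 live cells
Gen 1: 6 live cells, differs from original
Gen 2: 6 live cells, MATCHES original -> period = 2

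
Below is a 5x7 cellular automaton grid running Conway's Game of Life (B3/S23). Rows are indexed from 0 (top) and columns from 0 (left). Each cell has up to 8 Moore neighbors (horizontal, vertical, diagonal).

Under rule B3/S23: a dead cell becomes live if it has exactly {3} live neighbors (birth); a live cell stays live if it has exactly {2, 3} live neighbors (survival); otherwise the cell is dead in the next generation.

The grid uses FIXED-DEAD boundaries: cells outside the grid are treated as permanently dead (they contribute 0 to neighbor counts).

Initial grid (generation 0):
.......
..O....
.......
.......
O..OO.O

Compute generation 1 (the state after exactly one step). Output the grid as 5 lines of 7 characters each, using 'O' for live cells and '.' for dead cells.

Simulating step by step:
Generation 0 (given above): 5 live cells
Generation 1: 0 live cells
(generation 1 grid is the final answer)

Answer: .......
.......
.......
.......
.......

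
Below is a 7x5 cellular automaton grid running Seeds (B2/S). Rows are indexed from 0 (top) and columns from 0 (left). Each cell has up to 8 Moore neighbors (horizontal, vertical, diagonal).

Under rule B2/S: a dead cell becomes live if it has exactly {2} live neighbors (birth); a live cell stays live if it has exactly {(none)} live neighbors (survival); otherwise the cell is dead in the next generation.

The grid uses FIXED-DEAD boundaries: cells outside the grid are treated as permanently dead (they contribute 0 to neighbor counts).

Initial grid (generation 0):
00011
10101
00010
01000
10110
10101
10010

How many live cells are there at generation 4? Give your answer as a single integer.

Answer: 7

Derivation:
Simulating step by step:
Generation 0 (given above): 15 live cells
Generation 1: 10 live cells
01100
01000
10001
10001
00001
00000
00101
Generation 2: 7 live cells
10000
00010
00010
01000
00010
00001
00010
Generation 3: 9 live cells
00000
00101
00001
00011
00101
00100
00001
Generation 4: 7 live cells
00010
00000
00100
00100
01000
01001
00010
Population at generation 4: 7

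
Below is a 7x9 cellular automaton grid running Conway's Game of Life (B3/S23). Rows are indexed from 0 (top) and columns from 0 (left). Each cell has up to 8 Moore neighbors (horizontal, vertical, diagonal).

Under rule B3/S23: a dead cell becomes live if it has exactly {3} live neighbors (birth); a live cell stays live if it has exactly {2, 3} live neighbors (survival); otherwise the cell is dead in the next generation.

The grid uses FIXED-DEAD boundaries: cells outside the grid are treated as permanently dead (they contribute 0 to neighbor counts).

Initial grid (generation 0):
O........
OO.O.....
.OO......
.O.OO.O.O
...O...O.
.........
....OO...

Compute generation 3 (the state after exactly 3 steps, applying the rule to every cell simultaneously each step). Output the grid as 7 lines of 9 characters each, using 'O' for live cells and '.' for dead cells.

Answer: OO.......
OOO......
....O....
...O.O...
....OO...
.........
.........

Derivation:
Simulating step by step:
Generation 0 (given above): 15 live cells
Generation 1: 13 live cells
OO.......
O........
....O....
.O.OO..O.
..OOO..O.
....O....
.........
Generation 2: 10 live cells
OO.......
OO.......
...OO....
.....O...
..O..O...
....O....
.........
Generation 3: 10 live cells
(generation 3 grid is the final answer)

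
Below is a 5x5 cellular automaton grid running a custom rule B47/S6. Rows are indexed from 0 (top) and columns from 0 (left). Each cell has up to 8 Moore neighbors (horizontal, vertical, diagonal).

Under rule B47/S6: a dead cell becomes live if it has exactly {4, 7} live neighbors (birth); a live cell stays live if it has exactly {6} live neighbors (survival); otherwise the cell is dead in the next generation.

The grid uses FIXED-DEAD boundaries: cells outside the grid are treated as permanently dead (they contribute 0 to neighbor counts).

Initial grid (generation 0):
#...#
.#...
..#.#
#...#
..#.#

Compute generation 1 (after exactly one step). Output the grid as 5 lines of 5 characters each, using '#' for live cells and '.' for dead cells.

Answer: .....
.....
.....
.....
.....

Derivation:
Simulating step by step:
Generation 0 (given above): 9 live cells
Generation 1: 0 live cells
(generation 1 grid is the final answer)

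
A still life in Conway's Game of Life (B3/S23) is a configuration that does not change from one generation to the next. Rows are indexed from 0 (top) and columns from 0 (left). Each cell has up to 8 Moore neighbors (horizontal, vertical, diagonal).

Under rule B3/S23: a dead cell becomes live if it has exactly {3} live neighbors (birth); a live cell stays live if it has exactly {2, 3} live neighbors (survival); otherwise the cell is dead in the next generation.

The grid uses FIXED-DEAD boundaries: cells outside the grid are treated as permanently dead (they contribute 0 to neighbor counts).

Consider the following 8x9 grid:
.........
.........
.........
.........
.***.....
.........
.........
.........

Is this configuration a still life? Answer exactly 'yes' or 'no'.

Answer: no

Derivation:
Compute generation 1 and compare to generation 0 (given above):
Generation 1:
.........
.........
.........
..*......
..*......
..*......
.........
.........
Cell (3,2) differs: gen0=0 vs gen1=1 -> NOT a still life.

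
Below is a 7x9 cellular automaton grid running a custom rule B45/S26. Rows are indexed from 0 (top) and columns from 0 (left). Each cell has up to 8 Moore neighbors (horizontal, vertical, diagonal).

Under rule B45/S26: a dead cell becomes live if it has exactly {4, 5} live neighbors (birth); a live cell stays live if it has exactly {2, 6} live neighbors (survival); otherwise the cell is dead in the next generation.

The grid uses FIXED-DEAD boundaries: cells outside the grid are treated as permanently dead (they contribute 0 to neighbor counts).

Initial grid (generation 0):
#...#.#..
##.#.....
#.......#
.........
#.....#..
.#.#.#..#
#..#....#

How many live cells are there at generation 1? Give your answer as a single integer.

Simulating step by step:
Generation 0 (given above): 17 live cells
Generation 1: 3 live cells
#........
.........
#........
.........
.........
.#.......
.........
Population at generation 1: 3

Answer: 3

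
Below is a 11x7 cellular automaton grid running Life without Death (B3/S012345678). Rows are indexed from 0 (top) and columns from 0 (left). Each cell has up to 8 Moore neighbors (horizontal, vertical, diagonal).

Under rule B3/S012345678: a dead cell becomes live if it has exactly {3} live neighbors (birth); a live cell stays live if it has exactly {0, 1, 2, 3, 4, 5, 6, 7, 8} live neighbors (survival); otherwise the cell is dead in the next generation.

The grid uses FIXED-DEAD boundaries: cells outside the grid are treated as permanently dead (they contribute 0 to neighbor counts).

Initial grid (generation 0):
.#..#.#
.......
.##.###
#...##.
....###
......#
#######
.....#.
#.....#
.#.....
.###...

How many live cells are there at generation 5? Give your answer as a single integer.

Answer: 55

Derivation:
Simulating step by step:
Generation 0 (given above): 29 live cells
Generation 1: 42 live cells
.#..#.#
.####.#
.######
##..##.
....###
.##...#
#######
#.##.#.
#.....#
##.....
.###...
Generation 2: 49 live cells
.#..#.#
#####.#
.######
##..##.
#.#####
###...#
#######
#.##.#.
#.#...#
##.....
####...
Generation 3: 52 live cells
##..#.#
#####.#
.######
##..##.
#.#####
###...#
#######
#.##.#.
#.##..#
##.#...
####...
Generation 4: 53 live cells
##..#.#
#####.#
.######
##..##.
#.#####
###...#
#######
#.##.#.
#.##..#
##.##..
####...
Generation 5: 55 live cells
##..#.#
#####.#
.######
##..##.
#.#####
###...#
#######
#.##.#.
#.##.##
##.##..
#####..
Population at generation 5: 55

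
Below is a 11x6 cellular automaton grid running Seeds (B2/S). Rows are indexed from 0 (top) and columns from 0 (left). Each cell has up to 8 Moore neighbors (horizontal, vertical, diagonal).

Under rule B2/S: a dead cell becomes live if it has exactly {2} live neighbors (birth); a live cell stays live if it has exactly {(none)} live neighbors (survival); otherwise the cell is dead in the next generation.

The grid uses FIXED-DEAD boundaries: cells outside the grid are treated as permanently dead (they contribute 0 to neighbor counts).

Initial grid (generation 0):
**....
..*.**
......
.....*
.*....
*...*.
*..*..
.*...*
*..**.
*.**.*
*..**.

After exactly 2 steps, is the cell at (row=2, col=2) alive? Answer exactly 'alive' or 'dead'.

Answer: alive

Derivation:
Simulating step by step:
Generation 0 (given above): 23 live cells
Generation 1: 15 live cells
..****
*..*..
...*..
......
*...**
..**..
..*..*
......
......
......
.....*
Generation 2: 11 live cells
.*....
.*...*
..*.*.
...*.*
.**...
......
.*..*.
......
......
......
......

Cell (2,2) at generation 2: 1 -> alive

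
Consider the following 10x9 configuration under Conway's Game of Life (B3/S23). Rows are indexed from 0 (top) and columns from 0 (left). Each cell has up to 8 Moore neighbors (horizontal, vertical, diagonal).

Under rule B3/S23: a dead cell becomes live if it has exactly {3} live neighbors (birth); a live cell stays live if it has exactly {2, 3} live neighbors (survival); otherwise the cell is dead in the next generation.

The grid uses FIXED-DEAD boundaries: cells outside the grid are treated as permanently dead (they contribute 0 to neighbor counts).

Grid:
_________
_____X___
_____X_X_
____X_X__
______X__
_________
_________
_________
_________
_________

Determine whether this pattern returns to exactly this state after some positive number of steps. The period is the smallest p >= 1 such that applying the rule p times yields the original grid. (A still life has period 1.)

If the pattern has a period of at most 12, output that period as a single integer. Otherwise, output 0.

Simulating and comparing each generation to the original:
Gen 0 (original, given above): 6 live cells
Gen 1: 6 live cells, differs from original
Gen 2: 6 live cells, MATCHES original -> period = 2

Answer: 2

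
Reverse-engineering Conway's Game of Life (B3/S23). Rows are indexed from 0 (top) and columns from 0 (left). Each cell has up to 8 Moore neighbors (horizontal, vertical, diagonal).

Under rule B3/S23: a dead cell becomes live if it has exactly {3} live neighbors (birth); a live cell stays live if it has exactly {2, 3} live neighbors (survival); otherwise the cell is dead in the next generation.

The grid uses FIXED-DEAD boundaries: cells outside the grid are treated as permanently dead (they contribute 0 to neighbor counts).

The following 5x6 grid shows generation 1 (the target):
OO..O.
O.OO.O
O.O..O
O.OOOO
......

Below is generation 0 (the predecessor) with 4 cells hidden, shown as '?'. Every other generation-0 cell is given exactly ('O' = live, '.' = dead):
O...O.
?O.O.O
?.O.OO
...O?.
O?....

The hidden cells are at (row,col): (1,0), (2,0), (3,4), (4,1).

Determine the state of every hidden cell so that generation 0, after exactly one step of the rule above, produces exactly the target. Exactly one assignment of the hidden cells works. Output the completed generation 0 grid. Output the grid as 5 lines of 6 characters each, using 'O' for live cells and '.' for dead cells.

Answer: O...O.
OO.O.O
O.O.OO
...OO.
OO....

Derivation:
Hidden generation-0 cells (in order): (1,0), (2,0), (3,4), (4,1).
A hidden cell only influences target cells in its own 3x3 neighborhood. Try each of the 2^4 = 16 assignments, step the completed generation 0 forward once under B3/S23, and compare with the target:
  (1,0)=. (2,0)=. (3,4)=. (4,1)=. -> step gives (0,0)='.' but target has 'O' -> reject
  (1,0)=. (2,0)=. (3,4)=. (4,1)=O -> step gives (0,0)='.' but target has 'O' -> reject
  (1,0)=. (2,0)=. (3,4)=O (4,1)=. -> step gives (0,0)='.' but target has 'O' -> reject
  (1,0)=. (2,0)=. (3,4)=O (4,1)=O -> step gives (0,0)='.' but target has 'O' -> reject
  (1,0)=. (2,0)=O (3,4)=. (4,1)=. -> step gives (0,0)='.' but target has 'O' -> reject
  (1,0)=. (2,0)=O (3,4)=. (4,1)=O -> step gives (0,0)='.' but target has 'O' -> reject
  (1,0)=. (2,0)=O (3,4)=O (4,1)=. -> step gives (0,0)='.' but target has 'O' -> reject
  (1,0)=. (2,0)=O (3,4)=O (4,1)=O -> step gives (0,0)='.' but target has 'O' -> reject
  (1,0)=O (2,0)=. (3,4)=. (4,1)=. -> step gives (1,1)='O' but target has '.' -> reject
  (1,0)=O (2,0)=. (3,4)=. (4,1)=O -> step gives (1,1)='O' but target has '.' -> reject
  (1,0)=O (2,0)=. (3,4)=O (4,1)=. -> step gives (1,1)='O' but target has '.' -> reject
  (1,0)=O (2,0)=. (3,4)=O (4,1)=O -> step gives (1,1)='O' but target has '.' -> reject
  (1,0)=O (2,0)=O (3,4)=. (4,1)=. -> step gives (3,0)='.' but target has 'O' -> reject
  (1,0)=O (2,0)=O (3,4)=. (4,1)=O -> step gives (3,5)='.' but target has 'O' -> reject
  (1,0)=O (2,0)=O (3,4)=O (4,1)=. -> step gives (3,0)='.' but target has 'O' -> reject
  (1,0)=O (2,0)=O (3,4)=O (4,1)=O -> step reproduces the target at every cell -> ACCEPT
Unique solution: (1,0)=live, (2,0)=live, (3,4)=live, (4,1)=live.
Check: live-neighbor counts of every cell in the completed generation 0:
232222
343353
243553
343333
112221
Applying B3/S23 to generation 0 with these counts gives:
OO..O.
O.OO.O
O.O..O
O.OOOO
......
which matches the target exactly.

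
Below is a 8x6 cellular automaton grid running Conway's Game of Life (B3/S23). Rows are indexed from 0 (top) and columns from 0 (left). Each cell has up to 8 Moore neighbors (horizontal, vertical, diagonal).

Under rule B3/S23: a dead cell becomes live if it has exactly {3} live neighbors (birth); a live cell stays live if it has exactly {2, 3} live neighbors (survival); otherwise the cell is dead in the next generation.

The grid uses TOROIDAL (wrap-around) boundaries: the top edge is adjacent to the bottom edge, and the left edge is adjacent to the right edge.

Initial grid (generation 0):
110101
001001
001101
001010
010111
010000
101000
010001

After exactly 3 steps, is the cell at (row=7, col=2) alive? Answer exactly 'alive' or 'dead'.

Answer: alive

Derivation:
Simulating step by step:
Generation 0 (given above): 20 live cells
Generation 1: 21 live cells
010001
000001
011001
110000
110111
010111
101000
000011
Generation 2: 16 live cells
000001
011011
011001
000100
000100
000000
111000
010011
Generation 3: 22 live cells
011100
011111
010001
000110
000000
011000
111001
011011

Cell (7,2) at generation 3: 1 -> alive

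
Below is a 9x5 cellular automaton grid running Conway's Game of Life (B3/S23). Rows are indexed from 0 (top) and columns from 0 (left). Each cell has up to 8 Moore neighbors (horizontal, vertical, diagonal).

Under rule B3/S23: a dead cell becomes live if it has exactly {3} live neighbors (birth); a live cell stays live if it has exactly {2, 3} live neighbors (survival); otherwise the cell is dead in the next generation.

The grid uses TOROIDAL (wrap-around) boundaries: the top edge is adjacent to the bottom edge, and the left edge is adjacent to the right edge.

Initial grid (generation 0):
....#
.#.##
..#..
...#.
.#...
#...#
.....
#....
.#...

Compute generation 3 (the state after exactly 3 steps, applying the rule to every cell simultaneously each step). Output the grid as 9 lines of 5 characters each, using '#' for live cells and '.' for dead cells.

Answer: ...##
#..##
...#.
..#..
..#.#
.#...
.#..#
.....
#..##

Derivation:
Simulating step by step:
Generation 0 (given above): 11 live cells
Generation 1: 16 live cells
..###
#.###
..#.#
..#..
#...#
#....
#...#
.....
#....
Generation 2: 18 live cells
..#..
#....
#.#.#
##..#
##..#
.#...
#...#
#...#
...##
Generation 3: 15 live cells
(generation 3 grid is the final answer)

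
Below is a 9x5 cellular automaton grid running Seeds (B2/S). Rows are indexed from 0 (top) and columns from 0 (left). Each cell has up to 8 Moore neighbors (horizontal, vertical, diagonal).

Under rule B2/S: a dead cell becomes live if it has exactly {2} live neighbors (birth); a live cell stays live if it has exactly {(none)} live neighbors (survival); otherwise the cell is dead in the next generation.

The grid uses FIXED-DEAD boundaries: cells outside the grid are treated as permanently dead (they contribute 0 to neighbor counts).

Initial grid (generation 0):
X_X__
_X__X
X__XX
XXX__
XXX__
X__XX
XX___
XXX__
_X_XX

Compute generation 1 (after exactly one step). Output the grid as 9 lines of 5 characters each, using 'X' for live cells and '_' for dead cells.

Simulating step by step:
Generation 0 (given above): 24 live cells
Generation 1: 5 live cells
(generation 1 grid is the final answer)

Answer: ___X_
_____
_____
____X
____X
_____
____X
____X
_____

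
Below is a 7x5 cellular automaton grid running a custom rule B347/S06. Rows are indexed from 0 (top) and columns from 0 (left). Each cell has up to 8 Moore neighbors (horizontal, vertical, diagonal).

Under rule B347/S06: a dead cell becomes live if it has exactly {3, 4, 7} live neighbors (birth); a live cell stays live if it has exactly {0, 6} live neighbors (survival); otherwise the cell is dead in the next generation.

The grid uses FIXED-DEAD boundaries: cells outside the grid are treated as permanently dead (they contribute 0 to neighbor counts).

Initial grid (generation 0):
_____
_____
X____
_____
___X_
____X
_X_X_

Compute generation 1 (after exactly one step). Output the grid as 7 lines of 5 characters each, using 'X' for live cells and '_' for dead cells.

Answer: _____
_____
X____
_____
_____
__XX_
_X___

Derivation:
Simulating step by step:
Generation 0 (given above): 5 live cells
Generation 1: 4 live cells
(generation 1 grid is the final answer)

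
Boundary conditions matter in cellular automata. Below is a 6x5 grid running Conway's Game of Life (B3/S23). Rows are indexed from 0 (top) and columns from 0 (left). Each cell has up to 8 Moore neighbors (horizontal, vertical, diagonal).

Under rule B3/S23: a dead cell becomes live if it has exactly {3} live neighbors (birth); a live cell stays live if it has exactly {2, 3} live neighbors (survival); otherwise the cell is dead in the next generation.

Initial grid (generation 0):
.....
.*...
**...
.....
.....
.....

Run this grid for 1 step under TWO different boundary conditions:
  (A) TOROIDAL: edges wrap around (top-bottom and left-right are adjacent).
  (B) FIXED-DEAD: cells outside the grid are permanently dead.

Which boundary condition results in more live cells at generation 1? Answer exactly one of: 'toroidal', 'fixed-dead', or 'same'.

Under TOROIDAL boundary, generation 1:
.....
**...
**...
.....
.....
.....
Population = 4

Under FIXED-DEAD boundary, generation 1:
.....
**...
**...
.....
.....
.....
Population = 4

Comparison: toroidal=4, fixed-dead=4 -> same

Answer: same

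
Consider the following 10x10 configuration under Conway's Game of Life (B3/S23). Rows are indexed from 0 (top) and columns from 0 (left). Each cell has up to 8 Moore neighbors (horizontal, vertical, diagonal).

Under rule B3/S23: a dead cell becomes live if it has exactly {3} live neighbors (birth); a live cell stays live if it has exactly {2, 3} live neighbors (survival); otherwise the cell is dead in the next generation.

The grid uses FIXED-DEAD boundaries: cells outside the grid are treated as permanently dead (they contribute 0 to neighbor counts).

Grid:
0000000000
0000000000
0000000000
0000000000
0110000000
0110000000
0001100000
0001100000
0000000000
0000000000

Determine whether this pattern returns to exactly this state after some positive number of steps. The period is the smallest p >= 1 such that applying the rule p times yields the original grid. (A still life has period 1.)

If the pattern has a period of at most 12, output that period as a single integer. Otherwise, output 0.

Answer: 2

Derivation:
Simulating and comparing each generation to the original:
Gen 0 (original, given above): 8 live cells
Gen 1: 6 live cells, differs from original
Gen 2: 8 live cells, MATCHES original -> period = 2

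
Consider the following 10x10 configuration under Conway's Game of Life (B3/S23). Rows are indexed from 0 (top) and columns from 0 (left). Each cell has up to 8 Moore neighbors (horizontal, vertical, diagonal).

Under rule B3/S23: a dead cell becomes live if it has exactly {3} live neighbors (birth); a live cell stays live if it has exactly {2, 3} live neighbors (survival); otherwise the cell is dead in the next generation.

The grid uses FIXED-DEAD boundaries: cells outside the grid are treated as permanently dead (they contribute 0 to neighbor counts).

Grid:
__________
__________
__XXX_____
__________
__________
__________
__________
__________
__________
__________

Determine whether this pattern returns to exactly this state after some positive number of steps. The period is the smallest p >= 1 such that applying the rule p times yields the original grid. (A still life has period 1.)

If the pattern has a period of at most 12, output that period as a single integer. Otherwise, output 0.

Simulating and comparing each generation to the original:
Gen 0 (original, given above): 3 live cells
Gen 1: 3 live cells, differs from original
Gen 2: 3 live cells, MATCHES original -> period = 2

Answer: 2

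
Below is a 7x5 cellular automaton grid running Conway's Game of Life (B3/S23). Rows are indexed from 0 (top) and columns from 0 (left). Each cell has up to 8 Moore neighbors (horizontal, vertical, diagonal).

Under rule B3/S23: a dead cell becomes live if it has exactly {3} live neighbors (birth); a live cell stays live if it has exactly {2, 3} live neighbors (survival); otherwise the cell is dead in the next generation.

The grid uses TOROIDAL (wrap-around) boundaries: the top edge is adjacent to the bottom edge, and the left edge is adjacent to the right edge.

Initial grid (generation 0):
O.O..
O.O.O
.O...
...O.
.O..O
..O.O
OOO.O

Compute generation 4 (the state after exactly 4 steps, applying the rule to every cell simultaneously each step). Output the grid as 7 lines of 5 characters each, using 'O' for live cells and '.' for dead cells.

Answer: .O...
.....
.....
O....
OO.OO
..O.O
..O..

Derivation:
Simulating step by step:
Generation 0 (given above): 15 live cells
Generation 1: 19 live cells
..O..
O.OOO
OOOOO
O.O..
O.O.O
..O.O
..O.O
Generation 2: 9 live cells
O.O..
.....
.....
.....
O.O.O
..O.O
.OO..
Generation 3: 8 live cells
..O..
.....
.....
.....
OO..O
..O.O
O.O..
Generation 4: 9 live cells
(generation 4 grid is the final answer)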